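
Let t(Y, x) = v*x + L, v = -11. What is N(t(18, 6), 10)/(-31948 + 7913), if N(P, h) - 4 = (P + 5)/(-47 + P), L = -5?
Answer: -269/1418065 ≈ -0.00018970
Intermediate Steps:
t(Y, x) = -5 - 11*x (t(Y, x) = -11*x - 5 = -5 - 11*x)
N(P, h) = 4 + (5 + P)/(-47 + P) (N(P, h) = 4 + (P + 5)/(-47 + P) = 4 + (5 + P)/(-47 + P))
N(t(18, 6), 10)/(-31948 + 7913) = ((-183 + 5*(-5 - 11*6))/(-47 + (-5 - 11*6)))/(-31948 + 7913) = ((-183 + 5*(-5 - 66))/(-47 + (-5 - 66)))/(-24035) = ((-183 + 5*(-71))/(-47 - 71))*(-1/24035) = ((-183 - 355)/(-118))*(-1/24035) = -1/118*(-538)*(-1/24035) = (269/59)*(-1/24035) = -269/1418065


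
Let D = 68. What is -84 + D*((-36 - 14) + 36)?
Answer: -1036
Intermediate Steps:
-84 + D*((-36 - 14) + 36) = -84 + 68*((-36 - 14) + 36) = -84 + 68*(-50 + 36) = -84 + 68*(-14) = -84 - 952 = -1036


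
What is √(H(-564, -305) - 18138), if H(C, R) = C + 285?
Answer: I*√18417 ≈ 135.71*I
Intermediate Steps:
H(C, R) = 285 + C
√(H(-564, -305) - 18138) = √((285 - 564) - 18138) = √(-279 - 18138) = √(-18417) = I*√18417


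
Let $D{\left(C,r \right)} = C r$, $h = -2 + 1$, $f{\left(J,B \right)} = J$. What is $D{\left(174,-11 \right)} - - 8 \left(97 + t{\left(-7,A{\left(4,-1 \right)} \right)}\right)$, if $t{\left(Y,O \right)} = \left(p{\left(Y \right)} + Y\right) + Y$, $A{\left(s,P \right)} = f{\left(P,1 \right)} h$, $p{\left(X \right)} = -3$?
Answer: $-1274$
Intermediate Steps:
$h = -1$
$A{\left(s,P \right)} = - P$ ($A{\left(s,P \right)} = P \left(-1\right) = - P$)
$t{\left(Y,O \right)} = -3 + 2 Y$ ($t{\left(Y,O \right)} = \left(-3 + Y\right) + Y = -3 + 2 Y$)
$D{\left(174,-11 \right)} - - 8 \left(97 + t{\left(-7,A{\left(4,-1 \right)} \right)}\right) = 174 \left(-11\right) - - 8 \left(97 + \left(-3 + 2 \left(-7\right)\right)\right) = -1914 - - 8 \left(97 - 17\right) = -1914 - \left(-8\right) 80 = -1914 - -640 = -1914 + 640 = -1274$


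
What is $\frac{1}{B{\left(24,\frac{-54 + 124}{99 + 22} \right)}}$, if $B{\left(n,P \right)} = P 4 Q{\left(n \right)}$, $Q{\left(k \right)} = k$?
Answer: $\frac{121}{6720} \approx 0.018006$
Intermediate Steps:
$B{\left(n,P \right)} = 4 P n$ ($B{\left(n,P \right)} = P 4 n = 4 P n$)
$\frac{1}{B{\left(24,\frac{-54 + 124}{99 + 22} \right)}} = \frac{1}{4 \frac{-54 + 124}{99 + 22} \cdot 24} = \frac{1}{4 \cdot \frac{70}{121} \cdot 24} = \frac{1}{\frac{6720}{121}} = \frac{121}{6720}$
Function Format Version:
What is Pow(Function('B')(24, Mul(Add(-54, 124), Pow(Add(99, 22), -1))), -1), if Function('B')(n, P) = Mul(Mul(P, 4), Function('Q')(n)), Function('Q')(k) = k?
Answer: Rational(121, 6720) ≈ 0.018006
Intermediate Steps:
Function('B')(n, P) = Mul(4, P, n) (Function('B')(n, P) = Mul(Mul(P, 4), n) = Mul(Mul(4, P), n) = Mul(4, P, n))
Pow(Function('B')(24, Mul(Add(-54, 124), Pow(Add(99, 22), -1))), -1) = Pow(Mul(4, Mul(Add(-54, 124), Pow(Add(99, 22), -1)), 24), -1) = Pow(Mul(4, Mul(70, Pow(121, -1)), 24), -1) = Pow(Mul(4, Mul(70, Rational(1, 121)), 24), -1) = Pow(Mul(4, Rational(70, 121), 24), -1) = Pow(Rational(6720, 121), -1) = Rational(121, 6720)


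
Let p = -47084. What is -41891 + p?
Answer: -88975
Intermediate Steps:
-41891 + p = -41891 - 47084 = -88975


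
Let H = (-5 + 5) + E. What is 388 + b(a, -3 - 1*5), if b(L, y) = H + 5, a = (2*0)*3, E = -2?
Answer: 391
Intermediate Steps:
a = 0 (a = 0*3 = 0)
H = -2 (H = (-5 + 5) - 2 = 0 - 2 = -2)
b(L, y) = 3 (b(L, y) = -2 + 5 = 3)
388 + b(a, -3 - 1*5) = 388 + 3 = 391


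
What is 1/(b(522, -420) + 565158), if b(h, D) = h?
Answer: 1/565680 ≈ 1.7678e-6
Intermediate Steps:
1/(b(522, -420) + 565158) = 1/(522 + 565158) = 1/565680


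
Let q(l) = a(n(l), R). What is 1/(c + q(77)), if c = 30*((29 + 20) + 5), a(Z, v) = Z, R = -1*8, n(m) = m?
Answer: 1/1697 ≈ 0.00058927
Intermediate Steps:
R = -8
q(l) = l
c = 1620 (c = 30*(49 + 5) = 30*54 = 1620)
1/(c + q(77)) = 1/(1620 + 77) = 1/1697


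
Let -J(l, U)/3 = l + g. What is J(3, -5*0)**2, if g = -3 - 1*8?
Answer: 576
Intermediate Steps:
g = -11 (g = -3 - 8 = -11)
J(l, U) = 33 - 3*l (J(l, U) = -3*(l - 11) = -3*(-11 + l) = 33 - 3*l)
J(3, -5*0)**2 = (33 - 3*3)**2 = (33 - 9)**2 = 24**2 = 576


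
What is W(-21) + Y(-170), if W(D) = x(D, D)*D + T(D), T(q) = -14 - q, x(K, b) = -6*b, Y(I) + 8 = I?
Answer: -2817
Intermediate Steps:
Y(I) = -8 + I
W(D) = -14 - D - 6*D² (W(D) = (-6*D)*D + (-14 - D) = -6*D² + (-14 - D) = -14 - D - 6*D²)
W(-21) + Y(-170) = (-14 - 1*(-21) - 6*(-21)²) + (-8 - 170) = (-14 + 21 - 6*441) - 178 = (-14 + 21 - 2646) - 178 = -2639 - 178 = -2817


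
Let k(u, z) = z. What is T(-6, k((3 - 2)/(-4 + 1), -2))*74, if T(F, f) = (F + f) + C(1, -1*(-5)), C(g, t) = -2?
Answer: -740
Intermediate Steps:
T(F, f) = -2 + F + f (T(F, f) = (F + f) - 2 = -2 + F + f)
T(-6, k((3 - 2)/(-4 + 1), -2))*74 = (-2 - 6 - 2)*74 = -10*74 = -740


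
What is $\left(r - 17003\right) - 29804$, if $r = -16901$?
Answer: $-63708$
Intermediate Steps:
$\left(r - 17003\right) - 29804 = \left(-16901 - 17003\right) - 29804 = -33904 - 29804 = -63708$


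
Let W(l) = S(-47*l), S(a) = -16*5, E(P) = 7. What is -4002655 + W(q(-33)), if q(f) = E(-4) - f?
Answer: -4002735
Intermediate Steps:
S(a) = -80
q(f) = 7 - f
W(l) = -80
-4002655 + W(q(-33)) = -4002655 - 80 = -4002735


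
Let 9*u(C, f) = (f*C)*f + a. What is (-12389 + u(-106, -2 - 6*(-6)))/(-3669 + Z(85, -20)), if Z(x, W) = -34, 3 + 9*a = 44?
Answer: 2106292/299943 ≈ 7.0223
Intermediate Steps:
a = 41/9 (a = -⅓ + (⅑)*44 = -⅓ + 44/9 = 41/9 ≈ 4.5556)
u(C, f) = 41/81 + C*f²/9 (u(C, f) = ((f*C)*f + 41/9)/9 = ((C*f)*f + 41/9)/9 = (C*f² + 41/9)/9 = (41/9 + C*f²)/9 = 41/81 + C*f²/9)
(-12389 + u(-106, -2 - 6*(-6)))/(-3669 + Z(85, -20)) = (-12389 + (41/81 + (⅑)*(-106)*(-2 - 6*(-6))²))/(-3669 - 34) = (-12389 + (41/81 + (⅑)*(-106)*(-2 + 36)²))/(-3703) = (-12389 + (41/81 + (⅑)*(-106)*34²))*(-1/3703) = (-12389 + (41/81 + (⅑)*(-106)*1156))*(-1/3703) = (-12389 + (41/81 - 122536/9))*(-1/3703) = (-12389 - 1102783/81)*(-1/3703) = -2106292/81*(-1/3703) = 2106292/299943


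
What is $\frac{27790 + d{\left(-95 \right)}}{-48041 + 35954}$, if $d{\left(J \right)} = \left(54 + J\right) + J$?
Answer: $- \frac{9218}{4029} \approx -2.2879$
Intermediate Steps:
$d{\left(J \right)} = 54 + 2 J$
$\frac{27790 + d{\left(-95 \right)}}{-48041 + 35954} = \frac{27790 + \left(54 + 2 \left(-95\right)\right)}{-48041 + 35954} = \frac{27790 + \left(54 - 190\right)}{-12087} = \left(27790 - 136\right) \left(- \frac{1}{12087}\right) = 27654 \left(- \frac{1}{12087}\right) = - \frac{9218}{4029}$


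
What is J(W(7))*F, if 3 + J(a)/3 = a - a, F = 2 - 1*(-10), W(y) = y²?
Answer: -108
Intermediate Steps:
F = 12 (F = 2 + 10 = 12)
J(a) = -9 (J(a) = -9 + 3*(a - a) = -9 + 3*0 = -9 + 0 = -9)
J(W(7))*F = -9*12 = -108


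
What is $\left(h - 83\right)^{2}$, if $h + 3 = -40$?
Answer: $15876$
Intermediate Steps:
$h = -43$ ($h = -3 - 40 = -43$)
$\left(h - 83\right)^{2} = \left(-43 - 83\right)^{2} = \left(-126\right)^{2} = 15876$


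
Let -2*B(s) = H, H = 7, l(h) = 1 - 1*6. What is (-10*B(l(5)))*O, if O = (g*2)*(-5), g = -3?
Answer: 1050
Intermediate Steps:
l(h) = -5 (l(h) = 1 - 6 = -5)
B(s) = -7/2 (B(s) = -½*7 = -7/2)
O = 30 (O = -3*2*(-5) = -6*(-5) = 30)
(-10*B(l(5)))*O = -10*(-7/2)*30 = 35*30 = 1050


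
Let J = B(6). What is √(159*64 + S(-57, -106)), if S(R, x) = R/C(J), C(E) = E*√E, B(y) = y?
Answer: √(366336 - 57*√6)/6 ≈ 100.86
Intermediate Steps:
J = 6
C(E) = E^(3/2)
S(R, x) = R*√6/36 (S(R, x) = R/(6^(3/2)) = R/((6*√6)) = R*(√6/36) = R*√6/36)
√(159*64 + S(-57, -106)) = √(159*64 + (1/36)*(-57)*√6) = √(10176 - 19*√6/12)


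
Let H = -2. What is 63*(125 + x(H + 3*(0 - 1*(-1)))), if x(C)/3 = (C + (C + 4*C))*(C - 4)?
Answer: 4473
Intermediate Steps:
x(C) = 18*C*(-4 + C) (x(C) = 3*((C + (C + 4*C))*(C - 4)) = 3*((C + 5*C)*(-4 + C)) = 3*((6*C)*(-4 + C)) = 3*(6*C*(-4 + C)) = 18*C*(-4 + C))
63*(125 + x(H + 3*(0 - 1*(-1)))) = 63*(125 + 18*(-2 + 3*(0 - 1*(-1)))*(-4 + (-2 + 3*(0 - 1*(-1))))) = 63*(125 + 18*(-2 + 3*(0 + 1))*(-4 + (-2 + 3*(0 + 1)))) = 63*(125 + 18*(-2 + 3*1)*(-4 + (-2 + 3*1))) = 63*(125 + 18*(-2 + 3)*(-4 + (-2 + 3))) = 63*(125 + 18*1*(-4 + 1)) = 63*(125 + 18*1*(-3)) = 63*(125 - 54) = 63*71 = 4473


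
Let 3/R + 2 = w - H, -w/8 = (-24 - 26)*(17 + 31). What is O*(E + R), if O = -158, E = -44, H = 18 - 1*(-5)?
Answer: 133304126/19175 ≈ 6952.0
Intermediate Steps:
w = 19200 (w = -8*(-24 - 26)*(17 + 31) = -(-400)*48 = -8*(-2400) = 19200)
H = 23 (H = 18 + 5 = 23)
R = 3/19175 (R = 3/(-2 + (19200 - 1*23)) = 3/(-2 + (19200 - 23)) = 3/(-2 + 19177) = 3/19175 ≈ 0.00015645)
O*(E + R) = -158*(-44 + 3/19175) = -158*(-843697/19175) = 133304126/19175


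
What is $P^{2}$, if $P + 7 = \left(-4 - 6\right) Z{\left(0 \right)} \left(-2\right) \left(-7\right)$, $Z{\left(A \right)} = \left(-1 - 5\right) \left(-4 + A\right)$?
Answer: $11336689$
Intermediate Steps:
$Z{\left(A \right)} = 24 - 6 A$ ($Z{\left(A \right)} = - 6 \left(-4 + A\right) = 24 - 6 A$)
$P = -3367$ ($P = -7 + \left(-4 - 6\right) \left(24 - 0\right) \left(-2\right) \left(-7\right) = -7 + - 10 \left(24 + 0\right) \left(-2\right) \left(-7\right) = -7 + - 10 \cdot 24 \left(-2\right) \left(-7\right) = -7 + \left(-10\right) \left(-48\right) \left(-7\right) = -7 + 480 \left(-7\right) = -7 - 3360 = -3367$)
$P^{2} = \left(-3367\right)^{2} = 11336689$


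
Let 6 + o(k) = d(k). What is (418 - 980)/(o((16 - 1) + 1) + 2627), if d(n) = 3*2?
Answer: -562/2627 ≈ -0.21393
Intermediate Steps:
d(n) = 6
o(k) = 0 (o(k) = -6 + 6 = 0)
(418 - 980)/(o((16 - 1) + 1) + 2627) = (418 - 980)/(0 + 2627) = -562/2627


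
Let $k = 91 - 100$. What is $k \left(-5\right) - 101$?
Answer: $-56$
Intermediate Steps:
$k = -9$ ($k = 91 - 100 = -9$)
$k \left(-5\right) - 101 = \left(-9\right) \left(-5\right) - 101 = 45 - 101 = -56$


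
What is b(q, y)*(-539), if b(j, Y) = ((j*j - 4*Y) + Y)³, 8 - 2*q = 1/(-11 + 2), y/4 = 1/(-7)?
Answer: -768775778439581/238085568 ≈ -3.2290e+6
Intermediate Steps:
y = -4/7 (y = 4/(-7) = 4*(-⅐) = -4/7 ≈ -0.57143)
q = 73/18 (q = 4 - 1/(2*(-11 + 2)) = 4 - ½/(-9) = 4 - ½*(-⅑) = 4 + 1/18 = 73/18 ≈ 4.0556)
b(j, Y) = (j² - 3*Y)³ (b(j, Y) = ((j² - 4*Y) + Y)³ = (j² - 3*Y)³)
b(q, y)*(-539) = -(-(73/18)² + 3*(-4/7))³*(-539) = -(-1*5329/324 - 12/7)³*(-539) = -(-5329/324 - 12/7)³*(-539) = -(-41191/2268)³*(-539) = -1*(-69888707130871/11666192832)*(-539) = (69888707130871/11666192832)*(-539) = -768775778439581/238085568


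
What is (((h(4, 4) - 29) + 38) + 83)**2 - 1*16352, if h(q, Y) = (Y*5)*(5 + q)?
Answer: 57632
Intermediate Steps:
h(q, Y) = 5*Y*(5 + q) (h(q, Y) = (5*Y)*(5 + q) = 5*Y*(5 + q))
(((h(4, 4) - 29) + 38) + 83)**2 - 1*16352 = (((5*4*(5 + 4) - 29) + 38) + 83)**2 - 1*16352 = (((5*4*9 - 29) + 38) + 83)**2 - 16352 = (((180 - 29) + 38) + 83)**2 - 16352 = ((151 + 38) + 83)**2 - 16352 = (189 + 83)**2 - 16352 = 272**2 - 16352 = 73984 - 16352 = 57632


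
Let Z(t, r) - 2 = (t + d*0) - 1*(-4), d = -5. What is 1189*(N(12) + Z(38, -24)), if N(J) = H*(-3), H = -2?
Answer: 59450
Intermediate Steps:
N(J) = 6 (N(J) = -2*(-3) = 6)
Z(t, r) = 6 + t (Z(t, r) = 2 + ((t - 5*0) - 1*(-4)) = 2 + ((t + 0) + 4) = 2 + (t + 4) = 2 + (4 + t) = 6 + t)
1189*(N(12) + Z(38, -24)) = 1189*(6 + (6 + 38)) = 1189*(6 + 44) = 1189*50 = 59450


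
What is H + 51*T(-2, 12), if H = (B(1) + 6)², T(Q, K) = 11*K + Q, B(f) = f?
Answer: 6679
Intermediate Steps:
T(Q, K) = Q + 11*K
H = 49 (H = (1 + 6)² = 7² = 49)
H + 51*T(-2, 12) = 49 + 51*(-2 + 11*12) = 49 + 51*(-2 + 132) = 49 + 51*130 = 49 + 6630 = 6679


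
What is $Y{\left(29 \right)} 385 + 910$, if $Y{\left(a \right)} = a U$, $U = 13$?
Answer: $146055$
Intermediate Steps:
$Y{\left(a \right)} = 13 a$ ($Y{\left(a \right)} = a 13 = 13 a$)
$Y{\left(29 \right)} 385 + 910 = 13 \cdot 29 \cdot 385 + 910 = 377 \cdot 385 + 910 = 145145 + 910 = 146055$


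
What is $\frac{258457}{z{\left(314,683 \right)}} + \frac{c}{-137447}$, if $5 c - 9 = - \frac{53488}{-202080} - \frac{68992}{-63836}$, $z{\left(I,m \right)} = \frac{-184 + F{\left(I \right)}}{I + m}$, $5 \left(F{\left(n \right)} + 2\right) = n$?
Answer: $- \frac{89235520408843545380131}{42664337993184600} \approx -2.0916 \cdot 10^{6}$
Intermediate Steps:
$F{\left(n \right)} = -2 + \frac{n}{5}$
$z{\left(I,m \right)} = \frac{-186 + \frac{I}{5}}{I + m}$ ($z{\left(I,m \right)} = \frac{-184 + \left(-2 + \frac{I}{5}\right)}{I + m} = \frac{-186 + \frac{I}{5}}{I + m}$)
$c = \frac{2085252707}{1007810850}$ ($c = \frac{9}{5} + \frac{- \frac{53488}{-202080} - \frac{68992}{-63836}}{5} = \frac{9}{5} + \frac{\left(-53488\right) \left(- \frac{1}{202080}\right) - - \frac{17248}{15959}}{5} = \frac{9}{5} + \frac{\frac{3343}{12630} + \frac{17248}{15959}}{5} = \frac{9}{5} + \frac{1}{5} \cdot \frac{271193177}{201562170} = \frac{9}{5} + \frac{271193177}{1007810850} = \frac{2085252707}{1007810850} \approx 2.0691$)
$\frac{258457}{z{\left(314,683 \right)}} + \frac{c}{-137447} = \frac{258457}{\frac{1}{314 + 683} \left(-186 + \frac{1}{5} \cdot 314\right)} + \frac{2085252707}{1007810850 \left(-137447\right)} = \frac{258457}{\frac{1}{997} \left(-186 + \frac{314}{5}\right)} + \frac{2085252707}{1007810850} \left(- \frac{1}{137447}\right) = \frac{258457}{\frac{1}{997} \left(- \frac{616}{5}\right)} - \frac{2085252707}{138520577899950} = \frac{258457}{- \frac{616}{4985}} - \frac{2085252707}{138520577899950} = 258457 \left(- \frac{4985}{616}\right) - \frac{2085252707}{138520577899950} = - \frac{1288408145}{616} - \frac{2085252707}{138520577899950} = - \frac{89235520408843545380131}{42664337993184600}$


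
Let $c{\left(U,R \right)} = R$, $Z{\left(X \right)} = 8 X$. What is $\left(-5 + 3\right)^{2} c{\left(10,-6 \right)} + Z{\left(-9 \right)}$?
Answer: $-96$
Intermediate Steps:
$\left(-5 + 3\right)^{2} c{\left(10,-6 \right)} + Z{\left(-9 \right)} = \left(-5 + 3\right)^{2} \left(-6\right) + 8 \left(-9\right) = \left(-2\right)^{2} \left(-6\right) - 72 = 4 \left(-6\right) - 72 = -24 - 72 = -96$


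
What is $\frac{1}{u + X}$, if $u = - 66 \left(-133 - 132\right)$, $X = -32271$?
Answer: $- \frac{1}{14781} \approx -6.7654 \cdot 10^{-5}$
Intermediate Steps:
$u = 17490$ ($u = \left(-66\right) \left(-265\right) = 17490$)
$\frac{1}{u + X} = \frac{1}{17490 - 32271} = \frac{1}{-14781} = - \frac{1}{14781}$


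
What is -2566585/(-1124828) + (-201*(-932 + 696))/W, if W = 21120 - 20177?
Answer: 55777630663/1060712804 ≈ 52.585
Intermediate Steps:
W = 943
-2566585/(-1124828) + (-201*(-932 + 696))/W = -2566585/(-1124828) - 201*(-932 + 696)/943 = -2566585*(-1/1124828) - 201*(-236)*(1/943) = 2566585/1124828 + 47436*(1/943) = 2566585/1124828 + 47436/943 = 55777630663/1060712804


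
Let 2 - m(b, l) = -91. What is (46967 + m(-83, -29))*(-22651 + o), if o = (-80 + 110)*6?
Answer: -1057485260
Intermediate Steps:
o = 180 (o = 30*6 = 180)
m(b, l) = 93 (m(b, l) = 2 - 1*(-91) = 2 + 91 = 93)
(46967 + m(-83, -29))*(-22651 + o) = (46967 + 93)*(-22651 + 180) = 47060*(-22471) = -1057485260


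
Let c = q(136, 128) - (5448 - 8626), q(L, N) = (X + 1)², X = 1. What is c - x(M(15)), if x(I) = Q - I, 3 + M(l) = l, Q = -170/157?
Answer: 501628/157 ≈ 3195.1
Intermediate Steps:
Q = -170/157 (Q = -170*1/157 = -170/157 ≈ -1.0828)
M(l) = -3 + l
q(L, N) = 4 (q(L, N) = (1 + 1)² = 2² = 4)
x(I) = -170/157 - I
c = 3182 (c = 4 - (5448 - 8626) = 4 - 1*(-3178) = 4 + 3178 = 3182)
c - x(M(15)) = 3182 - (-170/157 - (-3 + 15)) = 3182 - (-170/157 - 1*12) = 3182 - (-170/157 - 12) = 3182 - 1*(-2054/157) = 3182 + 2054/157 = 501628/157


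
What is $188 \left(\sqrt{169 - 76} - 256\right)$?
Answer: $-48128 + 188 \sqrt{93} \approx -46315.0$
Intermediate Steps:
$188 \left(\sqrt{169 - 76} - 256\right) = 188 \left(\sqrt{93} - 256\right) = 188 \left(-256 + \sqrt{93}\right) = -48128 + 188 \sqrt{93}$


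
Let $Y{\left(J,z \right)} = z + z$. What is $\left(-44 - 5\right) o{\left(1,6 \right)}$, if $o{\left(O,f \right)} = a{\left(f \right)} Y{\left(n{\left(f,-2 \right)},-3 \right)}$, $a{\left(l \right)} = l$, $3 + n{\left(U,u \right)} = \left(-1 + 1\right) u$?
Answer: $1764$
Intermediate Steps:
$n{\left(U,u \right)} = -3$ ($n{\left(U,u \right)} = -3 + \left(-1 + 1\right) u = -3 + 0 u = -3 + 0 = -3$)
$Y{\left(J,z \right)} = 2 z$
$o{\left(O,f \right)} = - 6 f$ ($o{\left(O,f \right)} = f 2 \left(-3\right) = f \left(-6\right) = - 6 f$)
$\left(-44 - 5\right) o{\left(1,6 \right)} = \left(-44 - 5\right) \left(\left(-6\right) 6\right) = \left(-49\right) \left(-36\right) = 1764$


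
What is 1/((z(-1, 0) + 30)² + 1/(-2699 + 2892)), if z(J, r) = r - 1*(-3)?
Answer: 193/210178 ≈ 0.00091827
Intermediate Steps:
z(J, r) = 3 + r (z(J, r) = r + 3 = 3 + r)
1/((z(-1, 0) + 30)² + 1/(-2699 + 2892)) = 1/(((3 + 0) + 30)² + 1/(-2699 + 2892)) = 1/((3 + 30)² + 1/193) = 1/(33² + 1/193) = 1/(1089 + 1/193) = 1/(210178/193) = 193/210178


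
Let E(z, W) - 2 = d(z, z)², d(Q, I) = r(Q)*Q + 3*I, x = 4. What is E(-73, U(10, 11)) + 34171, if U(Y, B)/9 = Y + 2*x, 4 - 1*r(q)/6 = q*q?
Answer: 5438835035334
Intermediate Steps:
r(q) = 24 - 6*q² (r(q) = 24 - 6*q*q = 24 - 6*q²)
U(Y, B) = 72 + 9*Y (U(Y, B) = 9*(Y + 2*4) = 9*(Y + 8) = 9*(8 + Y) = 72 + 9*Y)
d(Q, I) = 3*I + Q*(24 - 6*Q²) (d(Q, I) = (24 - 6*Q²)*Q + 3*I = Q*(24 - 6*Q²) + 3*I = 3*I + Q*(24 - 6*Q²))
E(z, W) = 2 + (3*z - 6*z*(-4 + z²))²
E(-73, U(10, 11)) + 34171 = (2 + 9*(-73)²*(-9 + 2*(-73)²)²) + 34171 = (2 + 9*5329*(-9 + 2*5329)²) + 34171 = (2 + 9*5329*(-9 + 10658)²) + 34171 = (2 + 9*5329*10649²) + 34171 = (2 + 9*5329*113401201) + 34171 = (2 + 5438835001161) + 34171 = 5438835001163 + 34171 = 5438835035334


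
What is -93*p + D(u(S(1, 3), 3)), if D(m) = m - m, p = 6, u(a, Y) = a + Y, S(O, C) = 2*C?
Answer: -558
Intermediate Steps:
u(a, Y) = Y + a
D(m) = 0
-93*p + D(u(S(1, 3), 3)) = -93*6 + 0 = -558 + 0 = -558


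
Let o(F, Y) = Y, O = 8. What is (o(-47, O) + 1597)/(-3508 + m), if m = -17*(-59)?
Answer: -107/167 ≈ -0.64072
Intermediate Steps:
m = 1003
(o(-47, O) + 1597)/(-3508 + m) = (8 + 1597)/(-3508 + 1003) = 1605/(-2505) = 1605*(-1/2505) = -107/167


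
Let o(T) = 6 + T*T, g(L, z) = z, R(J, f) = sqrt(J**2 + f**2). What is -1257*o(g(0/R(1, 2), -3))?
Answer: -18855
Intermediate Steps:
o(T) = 6 + T**2
-1257*o(g(0/R(1, 2), -3)) = -1257*(6 + (-3)**2) = -1257*(6 + 9) = -1257*15 = -18855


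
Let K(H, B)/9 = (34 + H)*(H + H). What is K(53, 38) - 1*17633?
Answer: 65365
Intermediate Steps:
K(H, B) = 18*H*(34 + H) (K(H, B) = 9*((34 + H)*(H + H)) = 9*((34 + H)*(2*H)) = 9*(2*H*(34 + H)) = 18*H*(34 + H))
K(53, 38) - 1*17633 = 18*53*(34 + 53) - 1*17633 = 18*53*87 - 17633 = 82998 - 17633 = 65365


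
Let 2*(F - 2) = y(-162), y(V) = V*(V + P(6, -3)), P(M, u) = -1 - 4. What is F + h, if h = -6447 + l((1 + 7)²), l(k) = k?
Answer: 7146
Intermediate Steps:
P(M, u) = -5
y(V) = V*(-5 + V) (y(V) = V*(V - 5) = V*(-5 + V))
F = 13529 (F = 2 + (-162*(-5 - 162))/2 = 2 + (-162*(-167))/2 = 2 + (½)*27054 = 2 + 13527 = 13529)
h = -6383 (h = -6447 + (1 + 7)² = -6447 + 8² = -6447 + 64 = -6383)
F + h = 13529 - 6383 = 7146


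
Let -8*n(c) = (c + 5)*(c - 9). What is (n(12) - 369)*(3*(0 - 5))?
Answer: 45045/8 ≈ 5630.6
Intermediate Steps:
n(c) = -(-9 + c)*(5 + c)/8 (n(c) = -(c + 5)*(c - 9)/8 = -(5 + c)*(-9 + c)/8 = -(-9 + c)*(5 + c)/8)
(n(12) - 369)*(3*(0 - 5)) = ((45/8 + (½)*12 - ⅛*12²) - 369)*(3*(0 - 5)) = ((45/8 + 6 - ⅛*144) - 369)*(3*(-5)) = ((45/8 + 6 - 18) - 369)*(-15) = (-51/8 - 369)*(-15) = -3003/8*(-15) = 45045/8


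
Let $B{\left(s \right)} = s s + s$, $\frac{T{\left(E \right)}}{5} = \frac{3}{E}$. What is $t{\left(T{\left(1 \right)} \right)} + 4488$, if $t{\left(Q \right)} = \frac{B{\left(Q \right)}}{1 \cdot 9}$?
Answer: $\frac{13544}{3} \approx 4514.7$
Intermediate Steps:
$T{\left(E \right)} = \frac{15}{E}$ ($T{\left(E \right)} = 5 \frac{3}{E} = \frac{15}{E}$)
$B{\left(s \right)} = s + s^{2}$ ($B{\left(s \right)} = s^{2} + s = s + s^{2}$)
$t{\left(Q \right)} = \frac{Q \left(1 + Q\right)}{9}$ ($t{\left(Q \right)} = \frac{Q \left(1 + Q\right)}{1 \cdot 9} = \frac{Q \left(1 + Q\right)}{9}$)
$t{\left(T{\left(1 \right)} \right)} + 4488 = \frac{\frac{15}{1} \left(1 + \frac{15}{1}\right)}{9} + 4488 = \frac{15 \cdot 1 \left(1 + 15 \cdot 1\right)}{9} + 4488 = \frac{1}{9} \cdot 15 \left(1 + 15\right) + 4488 = \frac{1}{9} \cdot 15 \cdot 16 + 4488 = \frac{80}{3} + 4488 = \frac{13544}{3}$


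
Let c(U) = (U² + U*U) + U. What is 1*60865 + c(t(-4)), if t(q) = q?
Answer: 60893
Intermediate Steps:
c(U) = U + 2*U² (c(U) = (U² + U²) + U = 2*U² + U = U + 2*U²)
1*60865 + c(t(-4)) = 1*60865 - 4*(1 + 2*(-4)) = 60865 - 4*(1 - 8) = 60865 - 4*(-7) = 60865 + 28 = 60893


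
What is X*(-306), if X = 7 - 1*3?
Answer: -1224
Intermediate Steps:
X = 4 (X = 7 - 3 = 4)
X*(-306) = 4*(-306) = -1224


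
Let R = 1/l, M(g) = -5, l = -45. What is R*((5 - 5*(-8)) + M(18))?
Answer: -8/9 ≈ -0.88889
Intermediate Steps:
R = -1/45 (R = 1/(-45) = -1/45 ≈ -0.022222)
R*((5 - 5*(-8)) + M(18)) = -((5 - 5*(-8)) - 5)/45 = -((5 + 40) - 5)/45 = -(45 - 5)/45 = -1/45*40 = -8/9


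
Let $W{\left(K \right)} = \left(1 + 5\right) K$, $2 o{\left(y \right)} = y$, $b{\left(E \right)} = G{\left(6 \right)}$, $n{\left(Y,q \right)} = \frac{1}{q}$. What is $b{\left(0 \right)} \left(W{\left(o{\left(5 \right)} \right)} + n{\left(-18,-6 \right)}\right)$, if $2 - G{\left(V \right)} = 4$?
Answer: $- \frac{89}{3} \approx -29.667$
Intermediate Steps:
$G{\left(V \right)} = -2$ ($G{\left(V \right)} = 2 - 4 = -2$)
$b{\left(E \right)} = -2$
$o{\left(y \right)} = \frac{y}{2}$
$W{\left(K \right)} = 6 K$
$b{\left(0 \right)} \left(W{\left(o{\left(5 \right)} \right)} + n{\left(-18,-6 \right)}\right) = - 2 \left(6 \cdot \frac{1}{2} \cdot 5 + \frac{1}{-6}\right) = - 2 \left(6 \cdot \frac{5}{2} - \frac{1}{6}\right) = - 2 \left(15 - \frac{1}{6}\right) = \left(-2\right) \frac{89}{6} = - \frac{89}{3}$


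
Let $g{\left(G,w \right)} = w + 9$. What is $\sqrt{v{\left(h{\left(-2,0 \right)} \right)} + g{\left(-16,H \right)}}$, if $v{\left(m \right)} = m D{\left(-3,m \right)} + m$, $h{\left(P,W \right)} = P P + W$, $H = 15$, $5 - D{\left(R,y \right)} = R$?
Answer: $2 \sqrt{15} \approx 7.746$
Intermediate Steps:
$D{\left(R,y \right)} = 5 - R$
$g{\left(G,w \right)} = 9 + w$
$h{\left(P,W \right)} = W + P^{2}$ ($h{\left(P,W \right)} = P^{2} + W = W + P^{2}$)
$v{\left(m \right)} = 9 m$ ($v{\left(m \right)} = m \left(5 - -3\right) + m = m \left(5 + 3\right) + m = m 8 + m = 8 m + m = 9 m$)
$\sqrt{v{\left(h{\left(-2,0 \right)} \right)} + g{\left(-16,H \right)}} = \sqrt{9 \left(0 + \left(-2\right)^{2}\right) + \left(9 + 15\right)} = \sqrt{9 \left(0 + 4\right) + 24} = \sqrt{9 \cdot 4 + 24} = \sqrt{36 + 24} = \sqrt{60} = 2 \sqrt{15}$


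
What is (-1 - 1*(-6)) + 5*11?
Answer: 60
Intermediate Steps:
(-1 - 1*(-6)) + 5*11 = (-1 + 6) + 55 = 5 + 55 = 60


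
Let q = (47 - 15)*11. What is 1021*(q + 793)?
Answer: 1169045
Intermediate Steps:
q = 352 (q = 32*11 = 352)
1021*(q + 793) = 1021*(352 + 793) = 1021*1145 = 1169045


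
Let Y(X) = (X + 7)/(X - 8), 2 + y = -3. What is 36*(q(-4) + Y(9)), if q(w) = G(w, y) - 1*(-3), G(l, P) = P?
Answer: 504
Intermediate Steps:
y = -5 (y = -2 - 3 = -5)
Y(X) = (7 + X)/(-8 + X)
q(w) = -2 (q(w) = -5 - 1*(-3) = -5 + 3 = -2)
36*(q(-4) + Y(9)) = 36*(-2 + (7 + 9)/(-8 + 9)) = 36*(-2 + 16/1) = 36*(-2 + 1*16) = 36*(-2 + 16) = 36*14 = 504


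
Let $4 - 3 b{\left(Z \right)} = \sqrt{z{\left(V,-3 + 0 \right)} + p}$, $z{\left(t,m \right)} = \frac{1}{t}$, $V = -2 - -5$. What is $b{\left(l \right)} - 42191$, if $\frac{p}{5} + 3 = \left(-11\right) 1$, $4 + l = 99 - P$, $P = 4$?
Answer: $- \frac{126569}{3} - \frac{i \sqrt{627}}{9} \approx -42190.0 - 2.7822 i$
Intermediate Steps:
$l = 91$ ($l = -4 + \left(99 - 4\right) = -4 + 95 = 91$)
$p = -70$ ($p = -15 + 5 \left(\left(-11\right) 1\right) = -15 + 5 \left(-11\right) = -15 - 55 = -70$)
$V = 3$ ($V = -2 + 5 = 3$)
$b{\left(Z \right)} = \frac{4}{3} - \frac{i \sqrt{627}}{9}$ ($b{\left(Z \right)} = \frac{4}{3} - \frac{\sqrt{\frac{1}{3} - 70}}{3} = \frac{4}{3} - \frac{\sqrt{- \frac{209}{3}}}{3} = \frac{4}{3} - \frac{\frac{1}{3} i \sqrt{627}}{3} = \frac{4}{3} - \frac{i \sqrt{627}}{9}$)
$b{\left(l \right)} - 42191 = \left(\frac{4}{3} - \frac{i \sqrt{627}}{9}\right) - 42191 = - \frac{126569}{3} - \frac{i \sqrt{627}}{9}$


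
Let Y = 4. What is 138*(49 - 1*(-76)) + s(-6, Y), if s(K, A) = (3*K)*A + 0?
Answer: 17178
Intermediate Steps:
s(K, A) = 3*A*K (s(K, A) = 3*A*K + 0 = 3*A*K)
138*(49 - 1*(-76)) + s(-6, Y) = 138*(49 - 1*(-76)) + 3*4*(-6) = 138*(49 + 76) - 72 = 138*125 - 72 = 17250 - 72 = 17178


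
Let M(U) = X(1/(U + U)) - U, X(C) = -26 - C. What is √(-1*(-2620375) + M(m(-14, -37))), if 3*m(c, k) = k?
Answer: 5*√5165675598/222 ≈ 1618.8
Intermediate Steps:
m(c, k) = k/3
M(U) = -26 - U - 1/(2*U) (M(U) = (-26 - 1/(U + U)) - U = (-26 - 1/(2*U)) - U = -26 - U - 1/(2*U))
√(-1*(-2620375) + M(m(-14, -37))) = √(-1*(-2620375) + (-26 - (-37)/3 - 1/(2*((⅓)*(-37))))) = √(2620375 + (-26 - 1*(-37/3) - 1/(2*(-37/3)))) = √(2620375 + (-26 + 37/3 - ½*(-3/37))) = √(2620375 + (-26 + 37/3 + 3/74)) = √(2620375 - 3025/222) = √(581720225/222) = 5*√5165675598/222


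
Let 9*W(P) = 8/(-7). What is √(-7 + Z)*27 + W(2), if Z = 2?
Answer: -8/63 + 27*I*√5 ≈ -0.12698 + 60.374*I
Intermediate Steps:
W(P) = -8/63 (W(P) = (8/(-7))/9 = (8*(-⅐))/9 = (⅑)*(-8/7) = -8/63)
√(-7 + Z)*27 + W(2) = √(-7 + 2)*27 - 8/63 = √(-5)*27 - 8/63 = (I*√5)*27 - 8/63 = 27*I*√5 - 8/63 = -8/63 + 27*I*√5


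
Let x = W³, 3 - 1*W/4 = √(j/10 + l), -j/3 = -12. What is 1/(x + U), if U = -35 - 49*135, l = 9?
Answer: -145975/4717317686 - 47520*√35/2358658843 ≈ -0.00015014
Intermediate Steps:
j = 36 (j = -3*(-12) = 36)
U = -6650 (U = -35 - 6615 = -6650)
W = 12 - 12*√35/5 (W = 12 - 4*√(36/10 + 9) = 12 - 4*√(36*(⅒) + 9) = 12 - 4*√(18/5 + 9) = 12 - 12*√35/5 ≈ -2.1986)
x = (12 - 12*√35/5)³ ≈ -10.628
1/(x + U) = 1/((44928/5 - 38016*√35/25) - 6650) = 1/(11678/5 - 38016*√35/25)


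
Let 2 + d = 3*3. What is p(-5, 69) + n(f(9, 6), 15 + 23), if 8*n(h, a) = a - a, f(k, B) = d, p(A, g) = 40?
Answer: 40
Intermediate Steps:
d = 7 (d = -2 + 3*3 = -2 + 9 = 7)
f(k, B) = 7
n(h, a) = 0 (n(h, a) = (a - a)/8 = (1/8)*0 = 0)
p(-5, 69) + n(f(9, 6), 15 + 23) = 40 + 0 = 40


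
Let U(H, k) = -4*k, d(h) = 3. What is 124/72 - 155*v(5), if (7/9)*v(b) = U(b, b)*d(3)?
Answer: 1506817/126 ≈ 11959.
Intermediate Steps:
v(b) = -108*b/7 (v(b) = 9*(-4*b*3)/7 = 9*(-12*b)/7 = -108*b/7)
124/72 - 155*v(5) = 124/72 - (-16740)*5/7 = 124*(1/72) - 155*(-540/7) = 31/18 + 83700/7 = 1506817/126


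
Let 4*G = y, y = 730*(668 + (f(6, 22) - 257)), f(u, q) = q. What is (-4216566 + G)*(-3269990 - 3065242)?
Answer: 26212297982592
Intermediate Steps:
y = 316090 (y = 730*(668 + (22 - 257)) = 730*(668 - 235) = 730*433 = 316090)
G = 158045/2 (G = (¼)*316090 = 158045/2 ≈ 79023.)
(-4216566 + G)*(-3269990 - 3065242) = (-4216566 + 158045/2)*(-3269990 - 3065242) = -8275087/2*(-6335232) = 26212297982592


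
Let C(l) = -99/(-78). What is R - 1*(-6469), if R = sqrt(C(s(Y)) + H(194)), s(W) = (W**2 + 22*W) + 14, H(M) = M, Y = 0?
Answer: 6469 + sqrt(132002)/26 ≈ 6483.0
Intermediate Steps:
s(W) = 14 + W**2 + 22*W
C(l) = 33/26 (C(l) = -99*(-1/78) = 33/26)
R = sqrt(132002)/26 (R = sqrt(33/26 + 194) = sqrt(5077/26) = sqrt(132002)/26 ≈ 13.974)
R - 1*(-6469) = sqrt(132002)/26 - 1*(-6469) = sqrt(132002)/26 + 6469 = 6469 + sqrt(132002)/26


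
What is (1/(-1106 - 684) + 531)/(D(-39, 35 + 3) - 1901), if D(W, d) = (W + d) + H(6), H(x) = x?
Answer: -950489/3393840 ≈ -0.28006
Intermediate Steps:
D(W, d) = 6 + W + d (D(W, d) = (W + d) + 6 = 6 + W + d)
(1/(-1106 - 684) + 531)/(D(-39, 35 + 3) - 1901) = (1/(-1106 - 684) + 531)/((6 - 39 + (35 + 3)) - 1901) = (1/(-1790) + 531)/((6 - 39 + 38) - 1901) = (-1/1790 + 531)/(5 - 1901) = (950489/1790)/(-1896) = (950489/1790)*(-1/1896) = -950489/3393840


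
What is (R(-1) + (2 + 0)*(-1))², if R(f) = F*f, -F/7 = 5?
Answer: 1089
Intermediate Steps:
F = -35 (F = -7*5 = -35)
R(f) = -35*f
(R(-1) + (2 + 0)*(-1))² = (-35*(-1) + (2 + 0)*(-1))² = (35 + 2*(-1))² = (35 - 2)² = 33² = 1089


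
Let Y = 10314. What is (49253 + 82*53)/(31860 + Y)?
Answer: 53599/42174 ≈ 1.2709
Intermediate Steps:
(49253 + 82*53)/(31860 + Y) = (49253 + 82*53)/(31860 + 10314) = (49253 + 4346)/42174 = 53599*(1/42174) = 53599/42174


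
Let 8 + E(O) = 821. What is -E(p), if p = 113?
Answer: -813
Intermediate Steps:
E(O) = 813 (E(O) = -8 + 821 = 813)
-E(p) = -1*813 = -813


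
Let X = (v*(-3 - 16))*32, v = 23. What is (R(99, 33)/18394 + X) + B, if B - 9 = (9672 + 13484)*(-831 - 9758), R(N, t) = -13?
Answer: -4510445328459/18394 ≈ -2.4521e+8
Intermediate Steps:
B = -245198875 (B = 9 + (9672 + 13484)*(-831 - 9758) = 9 + 23156*(-10589) = 9 - 245198884 = -245198875)
X = -13984 (X = (23*(-3 - 16))*32 = (23*(-19))*32 = -437*32 = -13984)
(R(99, 33)/18394 + X) + B = (-13/18394 - 13984) - 245198875 = -257221709/18394 - 245198875 = -4510445328459/18394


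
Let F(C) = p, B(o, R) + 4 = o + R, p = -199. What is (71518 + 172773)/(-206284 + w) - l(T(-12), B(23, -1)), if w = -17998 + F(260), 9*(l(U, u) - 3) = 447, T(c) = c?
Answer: -4022319/74827 ≈ -53.755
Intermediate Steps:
B(o, R) = -4 + R + o (B(o, R) = -4 + (o + R) = -4 + (R + o) = -4 + R + o)
F(C) = -199
l(U, u) = 158/3 (l(U, u) = 3 + (⅑)*447 = 3 + 149/3 = 158/3)
w = -18197 (w = -17998 - 199 = -18197)
(71518 + 172773)/(-206284 + w) - l(T(-12), B(23, -1)) = (71518 + 172773)/(-206284 - 18197) - 1*158/3 = 244291/(-224481) - 158/3 = 244291*(-1/224481) - 158/3 = -244291/224481 - 158/3 = -4022319/74827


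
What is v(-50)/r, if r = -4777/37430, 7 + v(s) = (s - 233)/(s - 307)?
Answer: 82944880/1705389 ≈ 48.637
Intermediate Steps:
v(s) = -7 + (-233 + s)/(-307 + s) (v(s) = -7 + (s - 233)/(s - 307) = -7 + (-233 + s)/(-307 + s))
r = -4777/37430 (r = -4777*1/37430 = -4777/37430 ≈ -0.12762)
v(-50)/r = (2*(958 - 3*(-50))/(-307 - 50))/(-4777/37430) = (2*(958 + 150)/(-357))*(-37430/4777) = (2*(-1/357)*1108)*(-37430/4777) = -2216/357*(-37430/4777) = 82944880/1705389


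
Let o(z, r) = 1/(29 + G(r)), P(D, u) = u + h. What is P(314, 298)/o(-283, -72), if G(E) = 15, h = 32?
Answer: 14520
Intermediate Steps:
P(D, u) = 32 + u (P(D, u) = u + 32 = 32 + u)
o(z, r) = 1/44 (o(z, r) = 1/(29 + 15) = 1/44)
P(314, 298)/o(-283, -72) = (32 + 298)/(1/44) = 330*44 = 14520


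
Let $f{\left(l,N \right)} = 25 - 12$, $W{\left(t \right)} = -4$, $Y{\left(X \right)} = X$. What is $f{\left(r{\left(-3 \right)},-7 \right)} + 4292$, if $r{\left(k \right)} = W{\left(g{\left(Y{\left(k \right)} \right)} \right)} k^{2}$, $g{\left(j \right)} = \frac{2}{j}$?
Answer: $4305$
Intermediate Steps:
$r{\left(k \right)} = - 4 k^{2}$
$f{\left(l,N \right)} = 13$ ($f{\left(l,N \right)} = 25 - 12 = 13$)
$f{\left(r{\left(-3 \right)},-7 \right)} + 4292 = 13 + 4292 = 4305$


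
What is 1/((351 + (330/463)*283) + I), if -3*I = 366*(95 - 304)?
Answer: 463/12061477 ≈ 3.8387e-5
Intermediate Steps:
I = 25498 (I = -122*(95 - 304) = -122*(-209) = -⅓*(-76494) = 25498)
1/((351 + (330/463)*283) + I) = 1/((351 + (330/463)*283) + 25498) = 1/((351 + 93390/463) + 25498) = 1/(255903/463 + 25498) = 1/(12061477/463) = 463/12061477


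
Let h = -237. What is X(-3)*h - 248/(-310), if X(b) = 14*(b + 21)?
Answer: -298616/5 ≈ -59723.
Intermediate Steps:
X(b) = 294 + 14*b (X(b) = 14*(21 + b) = 294 + 14*b)
X(-3)*h - 248/(-310) = (294 + 14*(-3))*(-237) - 248/(-310) = (294 - 42)*(-237) - 248*(-1/310) = 252*(-237) + ⅘ = -59724 + ⅘ = -298616/5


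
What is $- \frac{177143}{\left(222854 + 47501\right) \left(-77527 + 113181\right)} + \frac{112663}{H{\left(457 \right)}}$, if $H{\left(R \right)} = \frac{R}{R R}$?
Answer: $\frac{496295317418478327}{9639237170} \approx 5.1487 \cdot 10^{7}$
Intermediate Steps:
$H{\left(R \right)} = \frac{1}{R}$ ($H{\left(R \right)} = \frac{R}{R^{2}} = \frac{1}{R}$)
$- \frac{177143}{\left(222854 + 47501\right) \left(-77527 + 113181\right)} + \frac{112663}{H{\left(457 \right)}} = - \frac{177143}{\left(222854 + 47501\right) \left(-77527 + 113181\right)} + \frac{112663}{\frac{1}{457}} = - \frac{177143}{270355 \cdot 35654} + 112663 \frac{1}{\frac{1}{457}} = - \frac{177143}{9639237170} + 112663 \cdot 457 = \left(-177143\right) \frac{1}{9639237170} + 51486991 = - \frac{177143}{9639237170} + 51486991 = \frac{496295317418478327}{9639237170}$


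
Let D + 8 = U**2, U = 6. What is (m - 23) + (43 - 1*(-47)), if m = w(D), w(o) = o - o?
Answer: 67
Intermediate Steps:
D = 28 (D = -8 + 6**2 = -8 + 36 = 28)
w(o) = 0
m = 0
(m - 23) + (43 - 1*(-47)) = (0 - 23) + (43 - 1*(-47)) = -23 + (43 + 47) = -23 + 90 = 67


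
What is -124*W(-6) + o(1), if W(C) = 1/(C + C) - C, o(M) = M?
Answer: -2198/3 ≈ -732.67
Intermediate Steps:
W(C) = 1/(2*C) - C
-124*W(-6) + o(1) = -124*((1/2)/(-6) - 1*(-6)) + 1 = -124*((1/2)*(-1/6) + 6) + 1 = -124*(-1/12 + 6) + 1 = -124*71/12 + 1 = -2201/3 + 1 = -2198/3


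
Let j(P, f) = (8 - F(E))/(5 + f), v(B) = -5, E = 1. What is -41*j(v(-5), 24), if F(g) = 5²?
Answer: 697/29 ≈ 24.034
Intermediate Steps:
F(g) = 25
j(P, f) = -17/(5 + f) (j(P, f) = (8 - 1*25)/(5 + f) = (8 - 25)/(5 + f) = -17/(5 + f))
-41*j(v(-5), 24) = -(-697)/(5 + 24) = -(-697)/29 = -41*(-17/29) = 697/29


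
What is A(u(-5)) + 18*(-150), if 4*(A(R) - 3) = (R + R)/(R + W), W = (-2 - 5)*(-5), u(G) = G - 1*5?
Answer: -13486/5 ≈ -2697.2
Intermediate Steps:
u(G) = -5 + G (u(G) = G - 5 = -5 + G)
W = 35 (W = -7*(-5) = 35)
A(R) = 3 + R/(2*(35 + R)) (A(R) = 3 + ((R + R)/(R + 35))/4 = 3 + ((2*R)/(35 + R))/4 = 3 + (2*R/(35 + R))/4 = 3 + R/(2*(35 + R)))
A(u(-5)) + 18*(-150) = 7*(30 + (-5 - 5))/(2*(35 + (-5 - 5))) + 18*(-150) = 7*(30 - 10)/(2*(35 - 10)) - 2700 = (7/2)*20/25 - 2700 = (7/2)*(1/25)*20 - 2700 = 14/5 - 2700 = -13486/5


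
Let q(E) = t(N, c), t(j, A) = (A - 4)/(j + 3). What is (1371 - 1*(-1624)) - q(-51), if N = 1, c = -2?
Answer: 5993/2 ≈ 2996.5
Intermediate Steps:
t(j, A) = (-4 + A)/(3 + j)
q(E) = -3/2 (q(E) = (-4 - 2)/(3 + 1) = -6/4 = (¼)*(-6) = -3/2)
(1371 - 1*(-1624)) - q(-51) = (1371 - 1*(-1624)) - 1*(-3/2) = (1371 + 1624) + 3/2 = 2995 + 3/2 = 5993/2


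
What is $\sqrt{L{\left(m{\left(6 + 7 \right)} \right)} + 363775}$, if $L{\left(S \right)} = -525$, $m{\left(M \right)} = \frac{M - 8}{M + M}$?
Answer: $5 \sqrt{14530} \approx 602.7$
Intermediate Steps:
$m{\left(M \right)} = \frac{-8 + M}{2 M}$
$\sqrt{L{\left(m{\left(6 + 7 \right)} \right)} + 363775} = \sqrt{-525 + 363775} = \sqrt{363250} = 5 \sqrt{14530}$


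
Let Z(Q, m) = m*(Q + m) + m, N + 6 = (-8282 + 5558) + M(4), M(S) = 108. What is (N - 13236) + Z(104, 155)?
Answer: 24442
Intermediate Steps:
N = -2622 (N = -6 + ((-8282 + 5558) + 108) = -6 + (-2724 + 108) = -6 - 2616 = -2622)
Z(Q, m) = m + m*(Q + m)
(N - 13236) + Z(104, 155) = (-2622 - 13236) + 155*(1 + 104 + 155) = -15858 + 155*260 = -15858 + 40300 = 24442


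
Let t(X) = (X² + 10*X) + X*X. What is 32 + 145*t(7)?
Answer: 24392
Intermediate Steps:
t(X) = 2*X² + 10*X (t(X) = (X² + 10*X) + X² = 2*X² + 10*X)
32 + 145*t(7) = 32 + 145*(2*7*(5 + 7)) = 32 + 145*(2*7*12) = 32 + 145*168 = 32 + 24360 = 24392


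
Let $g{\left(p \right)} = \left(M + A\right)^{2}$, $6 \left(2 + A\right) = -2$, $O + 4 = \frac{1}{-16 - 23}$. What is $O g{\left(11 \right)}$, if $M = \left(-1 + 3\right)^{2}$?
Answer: $- \frac{3925}{351} \approx -11.182$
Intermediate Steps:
$M = 4$ ($M = 2^{2} = 4$)
$O = - \frac{157}{39}$ ($O = -4 + \frac{1}{-16 - 23} = -4 + \frac{1}{-39} = -4 - \frac{1}{39} = - \frac{157}{39} \approx -4.0256$)
$A = - \frac{7}{3}$ ($A = -2 + \frac{1}{6} \left(-2\right) = -2 - \frac{1}{3} = - \frac{7}{3} \approx -2.3333$)
$g{\left(p \right)} = \frac{25}{9}$ ($g{\left(p \right)} = \left(4 - \frac{7}{3}\right)^{2} = \left(\frac{5}{3}\right)^{2} = \frac{25}{9}$)
$O g{\left(11 \right)} = \left(- \frac{157}{39}\right) \frac{25}{9} = - \frac{3925}{351}$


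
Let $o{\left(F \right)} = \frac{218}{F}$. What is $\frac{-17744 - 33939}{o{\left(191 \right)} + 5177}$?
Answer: $- \frac{9871453}{989025} \approx -9.981$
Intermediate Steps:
$\frac{-17744 - 33939}{o{\left(191 \right)} + 5177} = \frac{-17744 - 33939}{\frac{218}{191} + 5177} = - \frac{51683}{218 \cdot \frac{1}{191} + 5177} = - \frac{51683}{\frac{218}{191} + 5177} = - \frac{51683}{\frac{989025}{191}} = \left(-51683\right) \frac{191}{989025} = - \frac{9871453}{989025}$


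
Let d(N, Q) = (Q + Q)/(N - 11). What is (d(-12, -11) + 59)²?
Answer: 1901641/529 ≈ 3594.8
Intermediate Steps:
d(N, Q) = 2*Q/(-11 + N) (d(N, Q) = (2*Q)/(-11 + N) = 2*Q/(-11 + N))
(d(-12, -11) + 59)² = (2*(-11)/(-11 - 12) + 59)² = (2*(-11)/(-23) + 59)² = (2*(-11)*(-1/23) + 59)² = (22/23 + 59)² = (1379/23)² = 1901641/529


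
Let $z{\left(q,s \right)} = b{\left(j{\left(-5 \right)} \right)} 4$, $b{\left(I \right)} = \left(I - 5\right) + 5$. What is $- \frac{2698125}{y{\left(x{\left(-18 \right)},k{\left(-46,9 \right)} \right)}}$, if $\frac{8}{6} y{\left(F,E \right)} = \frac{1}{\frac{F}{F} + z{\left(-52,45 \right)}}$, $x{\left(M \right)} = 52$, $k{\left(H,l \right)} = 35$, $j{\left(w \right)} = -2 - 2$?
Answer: $53962500$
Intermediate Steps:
$j{\left(w \right)} = -4$ ($j{\left(w \right)} = -2 - 2 = -4$)
$b{\left(I \right)} = I$ ($b{\left(I \right)} = \left(-5 + I\right) + 5 = I$)
$z{\left(q,s \right)} = -16$ ($z{\left(q,s \right)} = \left(-4\right) 4 = -16$)
$y{\left(F,E \right)} = - \frac{1}{20}$ ($y{\left(F,E \right)} = \frac{3}{4 \left(\frac{F}{F} - 16\right)} = \frac{3}{4 \left(1 - 16\right)} = \frac{3}{4 \left(-15\right)} = \frac{3}{4} \left(- \frac{1}{15}\right) = - \frac{1}{20}$)
$- \frac{2698125}{y{\left(x{\left(-18 \right)},k{\left(-46,9 \right)} \right)}} = - \frac{2698125}{- \frac{1}{20}} = \left(-2698125\right) \left(-20\right) = 53962500$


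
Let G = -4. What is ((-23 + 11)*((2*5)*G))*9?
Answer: 4320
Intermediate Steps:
((-23 + 11)*((2*5)*G))*9 = ((-23 + 11)*((2*5)*(-4)))*9 = -120*(-4)*9 = -12*(-40)*9 = 480*9 = 4320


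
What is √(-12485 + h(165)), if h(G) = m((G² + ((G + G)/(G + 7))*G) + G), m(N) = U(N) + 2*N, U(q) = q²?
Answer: √5677886541745/86 ≈ 27707.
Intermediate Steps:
m(N) = N² + 2*N
h(G) = (G + G² + 2*G²/(7 + G))*(2 + G + G² + 2*G²/(7 + G)) (h(G) = ((G² + ((G + G)/(G + 7))*G) + G)*(2 + ((G² + ((G + G)/(G + 7))*G) + G)) = ((G² + ((2*G)/(7 + G))*G) + G)*(2 + ((G² + ((2*G)/(7 + G))*G) + G)) = ((G² + (2*G/(7 + G))*G) + G)*(2 + ((G² + (2*G/(7 + G))*G) + G)) = ((G² + 2*G²/(7 + G)) + G)*(2 + ((G² + 2*G²/(7 + G)) + G)) = (G + G² + 2*G²/(7 + G))*(2 + (G + G² + 2*G²/(7 + G))) = (G + G² + 2*G²/(7 + G))*(2 + G + G² + 2*G²/(7 + G)))
√(-12485 + h(165)) = √(-12485 + 165*(7 + 165² + 10*165)*(14 + 2*165 + 165*(7 + 165² + 10*165))/(7 + 165)²) = √(-12485 + 165*(7 + 27225 + 1650)*(14 + 330 + 165*(7 + 27225 + 1650))/172²) = √(-12485 + 165*(1/29584)*28882*(14 + 330 + 165*28882)) = √(-12485 + 165*(1/29584)*28882*(14 + 330 + 4765530)) = √(-12485 + 165*(1/29584)*28882*4765874) = √(-12485 + 5677978880805/7396) = √(5677886541745/7396) = √5677886541745/86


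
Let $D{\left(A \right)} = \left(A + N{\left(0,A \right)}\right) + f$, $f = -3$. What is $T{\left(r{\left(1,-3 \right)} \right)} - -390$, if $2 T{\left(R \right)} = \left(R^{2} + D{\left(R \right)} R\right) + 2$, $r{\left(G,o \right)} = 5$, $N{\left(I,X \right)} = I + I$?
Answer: $\frac{817}{2} \approx 408.5$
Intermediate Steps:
$N{\left(I,X \right)} = 2 I$
$D{\left(A \right)} = -3 + A$ ($D{\left(A \right)} = \left(A + 2 \cdot 0\right) - 3 = \left(A + 0\right) - 3 = A - 3 = -3 + A$)
$T{\left(R \right)} = 1 + \frac{R^{2}}{2} + \frac{R \left(-3 + R\right)}{2}$ ($T{\left(R \right)} = \frac{\left(R^{2} + \left(-3 + R\right) R\right) + 2}{2} = \frac{\left(R^{2} + R \left(-3 + R\right)\right) + 2}{2} = \frac{2 + R^{2} + R \left(-3 + R\right)}{2} = 1 + \frac{R^{2}}{2} + \frac{R \left(-3 + R\right)}{2}$)
$T{\left(r{\left(1,-3 \right)} \right)} - -390 = \left(1 + 5^{2} - \frac{15}{2}\right) - -390 = \left(1 + 25 - \frac{15}{2}\right) + 390 = \frac{37}{2} + 390 = \frac{817}{2}$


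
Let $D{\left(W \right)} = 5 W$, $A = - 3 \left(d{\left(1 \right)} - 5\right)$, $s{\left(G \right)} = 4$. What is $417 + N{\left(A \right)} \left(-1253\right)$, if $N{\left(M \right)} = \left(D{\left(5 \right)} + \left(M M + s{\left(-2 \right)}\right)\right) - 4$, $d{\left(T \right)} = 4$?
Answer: $-42185$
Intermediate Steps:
$A = 3$ ($A = - 3 \left(4 - 5\right) = \left(-3\right) \left(-1\right) = 3$)
$N{\left(M \right)} = 25 + M^{2}$ ($N{\left(M \right)} = \left(5 \cdot 5 + \left(M M + 4\right)\right) - 4 = \left(25 + \left(M^{2} + 4\right)\right) - 4 = \left(25 + \left(4 + M^{2}\right)\right) - 4 = \left(29 + M^{2}\right) - 4 = 25 + M^{2}$)
$417 + N{\left(A \right)} \left(-1253\right) = 417 + \left(25 + 3^{2}\right) \left(-1253\right) = 417 + \left(25 + 9\right) \left(-1253\right) = 417 + 34 \left(-1253\right) = 417 - 42602 = -42185$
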